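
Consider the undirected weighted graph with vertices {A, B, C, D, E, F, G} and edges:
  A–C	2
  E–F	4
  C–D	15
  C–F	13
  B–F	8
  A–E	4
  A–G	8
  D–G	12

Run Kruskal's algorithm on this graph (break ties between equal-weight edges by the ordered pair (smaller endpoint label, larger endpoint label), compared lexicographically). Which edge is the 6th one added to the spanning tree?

D-G

Kruskal's algorithm — process edges by increasing weight (ties by edge label):
A–C (2): add. Components now {A,C} {B} {D} {E} {F} {G}
A–E (4): add. Components now {A,C,E} {B} {D} {F} {G}
E–F (4): add. Components now {A,C,E,F} {B} {D} {G}
A–G (8): add. Components now {A,C,E,F,G} {B} {D}
B–F (8): add. Components now {A,B,C,E,F,G} {D}
D–G (12): add. Components now {A,B,C,D,E,F,G}
The 6th edge added is D–G.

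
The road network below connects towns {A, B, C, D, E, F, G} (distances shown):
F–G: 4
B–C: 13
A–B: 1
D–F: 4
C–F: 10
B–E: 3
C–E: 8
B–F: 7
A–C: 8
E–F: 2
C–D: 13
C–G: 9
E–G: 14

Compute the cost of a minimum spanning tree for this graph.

22

Kruskal's algorithm — process edges by increasing weight (ties by edge label):
A–B (1): add — endpoints in different components.
E–F (2): add — endpoints in different components.
B–E (3): add — endpoints in different components.
D–F (4): add — endpoints in different components.
F–G (4): add — endpoints in different components.
B–F (7): skip — B and F already connected.
A–C (8): add — endpoints in different components.
MST edges: A–B, E–F, B–E, D–F, F–G, A–C; total weight 1+2+3+4+4+8 = 22.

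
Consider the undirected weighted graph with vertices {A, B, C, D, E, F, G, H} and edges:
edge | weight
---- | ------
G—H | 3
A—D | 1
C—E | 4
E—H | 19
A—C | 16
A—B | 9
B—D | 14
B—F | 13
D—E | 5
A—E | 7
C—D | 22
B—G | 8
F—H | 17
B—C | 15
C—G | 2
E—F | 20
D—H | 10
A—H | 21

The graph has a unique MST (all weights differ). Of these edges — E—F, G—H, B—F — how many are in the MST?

2

Kruskal: consider edges lightest-first.
A—D (1): add — endpoints in different components.
C—G (2): add — endpoints in different components.
G—H (3): add — endpoints in different components.
C—E (4): add — endpoints in different components.
D—E (5): add — endpoints in different components.
A—E (7): skip — A and E already connected.
B—G (8): add — endpoints in different components.
A—B (9): skip — A and B already connected.
D—H (10): skip — D and H already connected.
B—F (13): add — endpoints in different components.
MST edge set: {A—D, C—G, G—H, C—E, D—E, B—G, B—F}.
Of the listed edges, {G—H, B—F} are in the MST → 2.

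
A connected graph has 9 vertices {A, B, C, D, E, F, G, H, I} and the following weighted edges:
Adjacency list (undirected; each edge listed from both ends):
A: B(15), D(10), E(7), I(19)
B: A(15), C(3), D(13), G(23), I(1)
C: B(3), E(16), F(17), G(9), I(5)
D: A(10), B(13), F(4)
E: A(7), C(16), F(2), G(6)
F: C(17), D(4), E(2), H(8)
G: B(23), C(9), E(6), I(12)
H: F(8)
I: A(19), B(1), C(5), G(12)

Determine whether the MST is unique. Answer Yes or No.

Yes

Kruskal's algorithm — process edges by increasing weight (ties by edge label):
B I (1): add — endpoints in different components.
E F (2): add — endpoints in different components.
B C (3): add — endpoints in different components.
D F (4): add — endpoints in different components.
C I (5): skip — C and I already connected.
E G (6): add — endpoints in different components.
A E (7): add — endpoints in different components.
F H (8): add — endpoints in different components.
C G (9): add — endpoints in different components.
Every non-tree edge has weight strictly greater than the heaviest edge on the tree path between its endpoints, so the MST is unique.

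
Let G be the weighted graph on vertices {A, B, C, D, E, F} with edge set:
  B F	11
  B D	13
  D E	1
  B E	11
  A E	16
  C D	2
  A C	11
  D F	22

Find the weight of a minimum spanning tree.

Grow the tree from B using Prim:
Step 1: frontier [B E 11, B F 11, B D 13] → take B E (11); add E.
Step 2: frontier [B F 11, B D 13, D E 1, A E 16] → take D E (1); add D.
Step 3: frontier [B F 11, C D 2, D F 22, A E 16] → take C D (2); add C.
Step 4: frontier [B F 11, A C 11, D F 22, A E 16] → take A C (11); add A.
Step 5: frontier [B F 11, D F 22] → take B F (11); add F.
MST edges: B E, D E, C D, A C, B F; total weight 11+1+2+11+11 = 36.

36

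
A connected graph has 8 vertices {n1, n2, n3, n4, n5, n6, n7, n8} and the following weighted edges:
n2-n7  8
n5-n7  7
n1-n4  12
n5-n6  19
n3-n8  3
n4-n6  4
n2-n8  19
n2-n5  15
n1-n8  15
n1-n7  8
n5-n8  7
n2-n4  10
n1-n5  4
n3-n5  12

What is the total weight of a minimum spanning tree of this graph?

43

Kruskal's algorithm — process edges by increasing weight (ties by edge label):
n3-n8 (3): add — endpoints in different components.
n1-n5 (4): add — endpoints in different components.
n4-n6 (4): add — endpoints in different components.
n5-n7 (7): add — endpoints in different components.
n5-n8 (7): add — endpoints in different components.
n1-n7 (8): skip — n7 and n1 already connected.
n2-n7 (8): add — endpoints in different components.
n2-n4 (10): add — endpoints in different components.
MST edges: n3-n8, n1-n5, n4-n6, n5-n7, n5-n8, n2-n7, n2-n4; total weight 3+4+4+7+7+8+10 = 43.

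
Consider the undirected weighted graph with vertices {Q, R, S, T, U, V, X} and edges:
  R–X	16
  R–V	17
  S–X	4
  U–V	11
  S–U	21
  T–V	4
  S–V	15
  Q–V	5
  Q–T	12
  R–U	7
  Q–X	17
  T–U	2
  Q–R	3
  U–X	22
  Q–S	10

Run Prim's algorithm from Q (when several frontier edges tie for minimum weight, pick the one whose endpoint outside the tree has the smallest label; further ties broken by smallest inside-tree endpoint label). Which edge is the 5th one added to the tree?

Q-S

Prim's algorithm from Q:
Step 1: cheapest edge leaving the tree is Q–R (3); add R.
Step 2: cheapest edge leaving the tree is Q–V (5); add V.
Step 3: cheapest edge leaving the tree is T–V (4); add T.
Step 4: cheapest edge leaving the tree is T–U (2); add U.
Step 5: cheapest edge leaving the tree is Q–S (10); add S.
Step 6: cheapest edge leaving the tree is S–X (4); add X.
The 5th edge added is Q–S.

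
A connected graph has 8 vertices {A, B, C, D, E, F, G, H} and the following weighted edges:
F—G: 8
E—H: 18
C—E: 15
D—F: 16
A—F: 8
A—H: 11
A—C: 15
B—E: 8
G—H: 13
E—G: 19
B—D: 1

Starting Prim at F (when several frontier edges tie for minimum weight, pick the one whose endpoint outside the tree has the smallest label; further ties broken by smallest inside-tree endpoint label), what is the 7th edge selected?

Prim, starting at F.
Step 1: cheapest edge leaving the tree is A—F (8); add A.
Step 2: cheapest edge leaving the tree is F—G (8); add G.
Step 3: cheapest edge leaving the tree is A—H (11); add H.
Step 4: cheapest edge leaving the tree is A—C (15); add C.
Step 5: cheapest edge leaving the tree is C—E (15); add E.
Step 6: cheapest edge leaving the tree is B—E (8); add B.
Step 7: cheapest edge leaving the tree is B—D (1); add D.
The 7th edge added is B—D.

B-D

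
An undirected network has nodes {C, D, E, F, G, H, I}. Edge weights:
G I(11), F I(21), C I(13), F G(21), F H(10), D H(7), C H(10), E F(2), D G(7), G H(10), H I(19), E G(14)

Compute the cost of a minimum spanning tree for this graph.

47

Prim, starting at G.
Step 1: cheapest edge leaving the tree is D G (7); add D.
Step 2: cheapest edge leaving the tree is D H (7); add H.
Step 3: cheapest edge leaving the tree is C H (10); add C.
Step 4: cheapest edge leaving the tree is F H (10); add F.
Step 5: cheapest edge leaving the tree is E F (2); add E.
Step 6: cheapest edge leaving the tree is G I (11); add I.
MST edges: D G, D H, C H, F H, E F, G I; total weight 7+7+10+10+2+11 = 47.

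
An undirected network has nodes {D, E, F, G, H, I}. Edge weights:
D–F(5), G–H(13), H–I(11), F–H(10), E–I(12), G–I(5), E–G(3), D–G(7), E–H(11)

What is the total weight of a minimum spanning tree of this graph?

30

Kruskal: consider edges lightest-first.
E–G (3): add — endpoints in different components.
D–F (5): add — endpoints in different components.
G–I (5): add — endpoints in different components.
D–G (7): add — endpoints in different components.
F–H (10): add — endpoints in different components.
MST edges: E–G, D–F, G–I, D–G, F–H; total weight 3+5+5+7+10 = 30.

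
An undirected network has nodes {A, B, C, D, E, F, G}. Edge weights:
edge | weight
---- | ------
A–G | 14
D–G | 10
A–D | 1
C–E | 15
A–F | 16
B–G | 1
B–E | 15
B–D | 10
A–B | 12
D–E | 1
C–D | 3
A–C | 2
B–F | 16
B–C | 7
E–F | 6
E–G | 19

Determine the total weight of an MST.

Grow the tree from E using Prim:
Step 1: cheapest edge leaving the tree is D–E (1); add D.
Step 2: cheapest edge leaving the tree is A–D (1); add A.
Step 3: cheapest edge leaving the tree is A–C (2); add C.
Step 4: cheapest edge leaving the tree is E–F (6); add F.
Step 5: cheapest edge leaving the tree is B–C (7); add B.
Step 6: cheapest edge leaving the tree is B–G (1); add G.
MST edges: D–E, A–D, A–C, E–F, B–C, B–G; total weight 1+1+2+6+7+1 = 18.

18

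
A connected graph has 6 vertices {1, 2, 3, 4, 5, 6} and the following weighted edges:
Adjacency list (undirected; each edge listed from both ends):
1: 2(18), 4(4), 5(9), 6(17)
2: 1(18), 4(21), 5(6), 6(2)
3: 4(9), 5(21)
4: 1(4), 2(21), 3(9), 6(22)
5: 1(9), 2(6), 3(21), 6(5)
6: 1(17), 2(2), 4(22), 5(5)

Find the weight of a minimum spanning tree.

29

Kruskal: consider edges lightest-first.
2–6 (2): add. Components now {1} {2,6} {3} {4} {5}
1–4 (4): add. Components now {1,4} {2,6} {3} {5}
5–6 (5): add. Components now {1,4} {2,5,6} {3}
2–5 (6): skip — 2 and 5 already connected.
1–5 (9): add. Components now {1,2,4,5,6} {3}
3–4 (9): add. Components now {1,2,3,4,5,6}
MST edges: 2–6, 1–4, 5–6, 1–5, 3–4; total weight 2+4+5+9+9 = 29.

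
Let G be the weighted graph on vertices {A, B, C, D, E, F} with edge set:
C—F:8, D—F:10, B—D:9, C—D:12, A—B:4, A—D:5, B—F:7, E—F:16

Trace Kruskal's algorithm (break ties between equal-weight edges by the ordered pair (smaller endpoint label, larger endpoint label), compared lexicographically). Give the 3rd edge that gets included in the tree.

Kruskal: consider edges lightest-first.
A—B (4): add — endpoints in different components.
A—D (5): add — endpoints in different components.
B—F (7): add — endpoints in different components.
C—F (8): add — endpoints in different components.
B—D (9): skip — B and D already connected.
D—F (10): skip — D and F already connected.
C—D (12): skip — C and D already connected.
E—F (16): add — endpoints in different components.
The 3rd edge added is B—F.

B-F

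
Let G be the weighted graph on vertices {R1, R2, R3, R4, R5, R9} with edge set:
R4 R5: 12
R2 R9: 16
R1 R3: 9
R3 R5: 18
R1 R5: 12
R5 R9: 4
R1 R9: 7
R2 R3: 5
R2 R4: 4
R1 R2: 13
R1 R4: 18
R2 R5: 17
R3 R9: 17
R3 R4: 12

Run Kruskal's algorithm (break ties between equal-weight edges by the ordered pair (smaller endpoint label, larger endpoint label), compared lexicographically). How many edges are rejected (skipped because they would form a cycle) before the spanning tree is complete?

0

Kruskal's algorithm — process edges by increasing weight (ties by edge label):
R2 R4 (4): add. Components now {R3} {R2,R4} {R5} {R1} {R9}
R5 R9 (4): add. Components now {R3} {R2,R4} {R5,R9} {R1}
R2 R3 (5): add. Components now {R2,R3,R4} {R5,R9} {R1}
R1 R9 (7): add. Components now {R2,R3,R4} {R1,R5,R9}
R1 R3 (9): add. Components now {R1,R2,R3,R4,R5,R9}
Edges rejected before the tree was complete: 0.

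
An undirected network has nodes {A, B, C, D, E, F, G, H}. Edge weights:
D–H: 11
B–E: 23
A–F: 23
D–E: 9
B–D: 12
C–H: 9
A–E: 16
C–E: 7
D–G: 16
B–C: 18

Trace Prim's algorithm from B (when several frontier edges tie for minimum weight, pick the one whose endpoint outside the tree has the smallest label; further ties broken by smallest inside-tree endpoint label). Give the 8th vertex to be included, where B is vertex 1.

Grow the tree from B using Prim:
Step 1: cheapest edge leaving the tree is B–D (12); add D.
Step 2: cheapest edge leaving the tree is D–E (9); add E.
Step 3: cheapest edge leaving the tree is C–E (7); add C.
Step 4: cheapest edge leaving the tree is C–H (9); add H.
Step 5: cheapest edge leaving the tree is A–E (16); add A.
Step 6: cheapest edge leaving the tree is D–G (16); add G.
Step 7: cheapest edge leaving the tree is A–F (23); add F.
Vertex order: B, D, E, C, H, A, G, F. The 8th vertex is F.

F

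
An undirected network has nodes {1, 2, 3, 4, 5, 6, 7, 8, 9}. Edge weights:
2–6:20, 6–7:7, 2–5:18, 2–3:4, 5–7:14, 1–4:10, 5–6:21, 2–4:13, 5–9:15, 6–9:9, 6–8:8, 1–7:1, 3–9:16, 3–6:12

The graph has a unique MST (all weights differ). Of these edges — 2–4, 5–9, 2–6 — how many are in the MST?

0

Kruskal's algorithm — process edges by increasing weight (ties by edge label):
1–7 (1): add — endpoints in different components.
2–3 (4): add — endpoints in different components.
6–7 (7): add — endpoints in different components.
6–8 (8): add — endpoints in different components.
6–9 (9): add — endpoints in different components.
1–4 (10): add — endpoints in different components.
3–6 (12): add — endpoints in different components.
2–4 (13): skip — 2 and 4 already connected.
5–7 (14): add — endpoints in different components.
MST edge set: {1–7, 2–3, 6–7, 6–8, 6–9, 1–4, 3–6, 5–7}.
Of the listed edges, {} are in the MST → 0.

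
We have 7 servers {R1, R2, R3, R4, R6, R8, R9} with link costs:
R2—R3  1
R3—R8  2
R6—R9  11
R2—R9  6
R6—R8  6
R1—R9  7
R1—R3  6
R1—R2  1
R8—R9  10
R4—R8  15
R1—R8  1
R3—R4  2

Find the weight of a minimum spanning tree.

Grow the tree from R1 using Prim:
Step 1: frontier [R1—R2 1, R1—R8 1, R1—R3 6, R1—R9 7] → take R1—R2 (1); add R2.
Step 2: frontier [R1—R8 1, R1—R3 6, R1—R9 7, R2—R3 1, R2—R9 6] → take R2—R3 (1); add R3.
Step 3: frontier [R1—R8 1, R1—R9 7, R2—R9 6, R3—R4 2, R3—R8 2] → take R1—R8 (1); add R8.
Step 4: frontier [R1—R9 7, R2—R9 6, R3—R4 2, R6—R8 6, R8—R9 10, R4—R8 15] → take R3—R4 (2); add R4.
Step 5: frontier [R1—R9 7, R2—R9 6, R6—R8 6, R8—R9 10] → take R6—R8 (6); add R6.
Step 6: frontier [R1—R9 7, R2—R9 6, R6—R9 11, R8—R9 10] → take R2—R9 (6); add R9.
MST edges: R1—R2, R2—R3, R1—R8, R3—R4, R6—R8, R2—R9; total weight 1+1+1+2+6+6 = 17.

17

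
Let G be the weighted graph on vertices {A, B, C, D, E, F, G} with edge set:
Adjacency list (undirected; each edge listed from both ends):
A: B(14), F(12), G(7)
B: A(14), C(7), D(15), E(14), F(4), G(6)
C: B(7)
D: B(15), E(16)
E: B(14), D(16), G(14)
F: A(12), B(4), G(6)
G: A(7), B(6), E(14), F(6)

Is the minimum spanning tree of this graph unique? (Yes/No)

No

Kruskal's algorithm — process edges by increasing weight (ties by edge label):
B-F (4): add — endpoints in different components.
B-G (6): add — endpoints in different components.
F-G (6): skip — F and G already connected.
A-G (7): add — endpoints in different components.
B-C (7): add — endpoints in different components.
A-F (12): skip — A and F already connected.
A-B (14): skip — A and B already connected.
B-E (14): add — endpoints in different components.
E-G (14): skip — E and G already connected.
B-D (15): add — endpoints in different components.
Non-tree edge F-G has weight 6, equal to the heaviest edge on its tree cycle — swapping gives another MST of the same weight. Not unique.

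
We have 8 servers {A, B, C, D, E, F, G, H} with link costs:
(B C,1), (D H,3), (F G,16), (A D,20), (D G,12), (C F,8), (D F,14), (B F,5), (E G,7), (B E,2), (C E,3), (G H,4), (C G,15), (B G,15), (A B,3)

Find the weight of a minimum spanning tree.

25

Grow the tree from D using Prim:
Step 1: cheapest edge leaving the tree is D H (3); add H.
Step 2: cheapest edge leaving the tree is G H (4); add G.
Step 3: cheapest edge leaving the tree is E G (7); add E.
Step 4: cheapest edge leaving the tree is B E (2); add B.
Step 5: cheapest edge leaving the tree is B C (1); add C.
Step 6: cheapest edge leaving the tree is A B (3); add A.
Step 7: cheapest edge leaving the tree is B F (5); add F.
MST edges: D H, G H, E G, B E, B C, A B, B F; total weight 3+4+7+2+1+3+5 = 25.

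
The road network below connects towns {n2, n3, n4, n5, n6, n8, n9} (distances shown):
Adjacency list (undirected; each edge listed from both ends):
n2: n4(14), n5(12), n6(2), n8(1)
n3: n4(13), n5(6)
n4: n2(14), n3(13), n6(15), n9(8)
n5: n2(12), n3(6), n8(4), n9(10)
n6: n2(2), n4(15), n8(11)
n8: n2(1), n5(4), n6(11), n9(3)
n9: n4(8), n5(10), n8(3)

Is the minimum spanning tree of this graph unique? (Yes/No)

Yes

Kruskal: consider edges lightest-first.
n2 n8 (1): add. Components now {n9} {n6} {n4} {n2,n8} {n5} {n3}
n2 n6 (2): add. Components now {n9} {n2,n6,n8} {n4} {n5} {n3}
n8 n9 (3): add. Components now {n2,n6,n8,n9} {n4} {n5} {n3}
n5 n8 (4): add. Components now {n2,n5,n6,n8,n9} {n4} {n3}
n3 n5 (6): add. Components now {n2,n3,n5,n6,n8,n9} {n4}
n4 n9 (8): add. Components now {n2,n3,n4,n5,n6,n8,n9}
Every non-tree edge has weight strictly greater than the heaviest edge on the tree path between its endpoints, so the MST is unique.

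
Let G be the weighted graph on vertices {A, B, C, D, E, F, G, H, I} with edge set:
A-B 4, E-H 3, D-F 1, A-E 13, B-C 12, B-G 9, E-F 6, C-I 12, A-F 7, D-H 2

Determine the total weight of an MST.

Sort edges by weight, then run Kruskal:
D-F (1): add — endpoints in different components.
D-H (2): add — endpoints in different components.
E-H (3): add — endpoints in different components.
A-B (4): add — endpoints in different components.
E-F (6): skip — E and F already connected.
A-F (7): add — endpoints in different components.
B-G (9): add — endpoints in different components.
B-C (12): add — endpoints in different components.
C-I (12): add — endpoints in different components.
MST edges: D-F, D-H, E-H, A-B, A-F, B-G, B-C, C-I; total weight 1+2+3+4+7+9+12+12 = 50.

50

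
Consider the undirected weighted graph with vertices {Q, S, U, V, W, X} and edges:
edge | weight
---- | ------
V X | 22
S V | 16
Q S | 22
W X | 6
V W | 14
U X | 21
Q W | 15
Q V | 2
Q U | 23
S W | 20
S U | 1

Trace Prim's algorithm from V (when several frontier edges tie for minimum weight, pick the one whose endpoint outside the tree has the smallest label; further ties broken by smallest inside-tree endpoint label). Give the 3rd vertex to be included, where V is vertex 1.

Prim's algorithm from V:
Step 1: frontier [Q V 2, V W 14, S V 16, V X 22] → take Q V (2); add Q.
Step 2: frontier [Q W 15, Q S 22, Q U 23, V W 14, S V 16, V X 22] → take V W (14); add W.
Step 3: frontier [Q S 22, Q U 23, S V 16, V X 22, W X 6, S W 20] → take W X (6); add X.
Step 4: frontier [Q S 22, Q U 23, S V 16, S W 20, U X 21] → take S V (16); add S.
Step 5: frontier [Q U 23, S U 1, U X 21] → take S U (1); add U.
Vertex order: V, Q, W, X, S, U. The 3rd vertex is W.

W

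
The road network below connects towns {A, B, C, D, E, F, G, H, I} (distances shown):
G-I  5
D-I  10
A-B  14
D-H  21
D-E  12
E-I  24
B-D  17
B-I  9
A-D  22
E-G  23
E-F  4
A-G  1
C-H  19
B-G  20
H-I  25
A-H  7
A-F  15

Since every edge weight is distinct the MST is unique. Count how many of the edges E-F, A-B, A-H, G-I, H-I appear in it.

3

Kruskal's algorithm — process edges by increasing weight (ties by edge label):
A-G (1): add — endpoints in different components.
E-F (4): add — endpoints in different components.
G-I (5): add — endpoints in different components.
A-H (7): add — endpoints in different components.
B-I (9): add — endpoints in different components.
D-I (10): add — endpoints in different components.
D-E (12): add — endpoints in different components.
A-B (14): skip — A and B already connected.
A-F (15): skip — A and F already connected.
B-D (17): skip — B and D already connected.
C-H (19): add — endpoints in different components.
MST edge set: {A-G, E-F, G-I, A-H, B-I, D-I, D-E, C-H}.
Of the listed edges, {E-F, A-H, G-I} are in the MST → 3.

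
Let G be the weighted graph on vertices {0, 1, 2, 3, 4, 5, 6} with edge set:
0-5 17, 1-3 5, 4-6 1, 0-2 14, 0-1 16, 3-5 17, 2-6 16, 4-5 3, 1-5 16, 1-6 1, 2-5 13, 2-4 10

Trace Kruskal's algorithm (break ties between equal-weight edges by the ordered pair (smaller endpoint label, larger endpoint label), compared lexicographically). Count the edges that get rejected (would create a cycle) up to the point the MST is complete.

Kruskal: consider edges lightest-first.
1-6 (1): add. Components now {0} {1,6} {2} {3} {4} {5}
4-6 (1): add. Components now {0} {1,4,6} {2} {3} {5}
4-5 (3): add. Components now {0} {1,4,5,6} {2} {3}
1-3 (5): add. Components now {0} {1,3,4,5,6} {2}
2-4 (10): add. Components now {0} {1,2,3,4,5,6}
2-5 (13): skip — 2 and 5 already connected.
0-2 (14): add. Components now {0,1,2,3,4,5,6}
Edges rejected before the tree was complete: 1.

1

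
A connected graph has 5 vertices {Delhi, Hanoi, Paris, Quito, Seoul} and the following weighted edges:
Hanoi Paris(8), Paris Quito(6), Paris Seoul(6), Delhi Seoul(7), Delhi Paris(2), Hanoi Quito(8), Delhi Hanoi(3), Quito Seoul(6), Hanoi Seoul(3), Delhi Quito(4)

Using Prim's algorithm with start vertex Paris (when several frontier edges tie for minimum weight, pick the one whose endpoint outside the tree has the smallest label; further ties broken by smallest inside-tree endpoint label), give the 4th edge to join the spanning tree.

Prim's algorithm from Paris:
Step 1: cheapest edge leaving the tree is Delhi Paris (2); add Delhi.
Step 2: cheapest edge leaving the tree is Delhi Hanoi (3); add Hanoi.
Step 3: cheapest edge leaving the tree is Hanoi Seoul (3); add Seoul.
Step 4: cheapest edge leaving the tree is Delhi Quito (4); add Quito.
The 4th edge added is Delhi Quito.

Delhi-Quito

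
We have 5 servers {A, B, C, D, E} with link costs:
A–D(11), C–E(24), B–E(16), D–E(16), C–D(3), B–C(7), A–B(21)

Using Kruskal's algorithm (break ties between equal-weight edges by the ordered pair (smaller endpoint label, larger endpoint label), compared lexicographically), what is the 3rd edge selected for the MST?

Kruskal's algorithm — process edges by increasing weight (ties by edge label):
C–D (3): add — endpoints in different components.
B–C (7): add — endpoints in different components.
A–D (11): add — endpoints in different components.
B–E (16): add — endpoints in different components.
The 3rd edge added is A–D.

A-D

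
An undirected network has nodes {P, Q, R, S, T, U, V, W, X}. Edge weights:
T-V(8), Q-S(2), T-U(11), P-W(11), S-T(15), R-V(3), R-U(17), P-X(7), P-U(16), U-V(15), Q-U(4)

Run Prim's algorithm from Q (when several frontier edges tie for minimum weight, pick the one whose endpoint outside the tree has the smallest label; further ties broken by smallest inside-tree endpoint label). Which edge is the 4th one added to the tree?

T-V

Prim's algorithm from Q:
Step 1: cheapest edge leaving the tree is Q-S (2); add S.
Step 2: cheapest edge leaving the tree is Q-U (4); add U.
Step 3: cheapest edge leaving the tree is T-U (11); add T.
Step 4: cheapest edge leaving the tree is T-V (8); add V.
Step 5: cheapest edge leaving the tree is R-V (3); add R.
Step 6: cheapest edge leaving the tree is P-U (16); add P.
Step 7: cheapest edge leaving the tree is P-X (7); add X.
Step 8: cheapest edge leaving the tree is P-W (11); add W.
The 4th edge added is T-V.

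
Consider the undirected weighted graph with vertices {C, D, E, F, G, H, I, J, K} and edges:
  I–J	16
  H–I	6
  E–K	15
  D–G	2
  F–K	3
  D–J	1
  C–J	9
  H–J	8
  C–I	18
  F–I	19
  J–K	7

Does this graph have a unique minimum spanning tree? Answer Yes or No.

Yes

Kruskal's algorithm — process edges by increasing weight (ties by edge label):
D–J (1): add — endpoints in different components.
D–G (2): add — endpoints in different components.
F–K (3): add — endpoints in different components.
H–I (6): add — endpoints in different components.
J–K (7): add — endpoints in different components.
H–J (8): add — endpoints in different components.
C–J (9): add — endpoints in different components.
E–K (15): add — endpoints in different components.
Every non-tree edge has weight strictly greater than the heaviest edge on the tree path between its endpoints, so the MST is unique.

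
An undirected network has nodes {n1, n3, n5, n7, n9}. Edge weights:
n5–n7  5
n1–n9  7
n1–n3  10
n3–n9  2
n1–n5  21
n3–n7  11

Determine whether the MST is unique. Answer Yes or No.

Kruskal's algorithm — process edges by increasing weight (ties by edge label):
n3–n9 (2): add. Components now {n1} {n3,n9} {n5} {n7}
n5–n7 (5): add. Components now {n1} {n3,n9} {n5,n7}
n1–n9 (7): add. Components now {n1,n3,n9} {n5,n7}
n1–n3 (10): skip — n1 and n3 already connected.
n3–n7 (11): add. Components now {n1,n3,n5,n7,n9}
Every non-tree edge has weight strictly greater than the heaviest edge on the tree path between its endpoints, so the MST is unique.

Yes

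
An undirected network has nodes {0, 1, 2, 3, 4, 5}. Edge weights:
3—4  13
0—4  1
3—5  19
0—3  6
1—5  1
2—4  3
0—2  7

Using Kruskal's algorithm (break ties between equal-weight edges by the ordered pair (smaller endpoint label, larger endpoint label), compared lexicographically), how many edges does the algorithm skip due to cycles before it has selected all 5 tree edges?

2

Sort edges by weight, then run Kruskal:
0—4 (1): add — endpoints in different components.
1—5 (1): add — endpoints in different components.
2—4 (3): add — endpoints in different components.
0—3 (6): add — endpoints in different components.
0—2 (7): skip — 0 and 2 already connected.
3—4 (13): skip — 3 and 4 already connected.
3—5 (19): add — endpoints in different components.
Edges rejected before the tree was complete: 2.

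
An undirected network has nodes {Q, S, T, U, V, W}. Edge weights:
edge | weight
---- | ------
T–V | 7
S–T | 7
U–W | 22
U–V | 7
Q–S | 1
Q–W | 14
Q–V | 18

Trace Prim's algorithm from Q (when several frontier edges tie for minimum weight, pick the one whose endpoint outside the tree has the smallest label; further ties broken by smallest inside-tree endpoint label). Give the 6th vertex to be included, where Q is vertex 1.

Grow the tree from Q using Prim:
Step 1: cheapest edge leaving the tree is Q–S (1); add S.
Step 2: cheapest edge leaving the tree is S–T (7); add T.
Step 3: cheapest edge leaving the tree is T–V (7); add V.
Step 4: cheapest edge leaving the tree is U–V (7); add U.
Step 5: cheapest edge leaving the tree is Q–W (14); add W.
Vertex order: Q, S, T, V, U, W. The 6th vertex is W.

W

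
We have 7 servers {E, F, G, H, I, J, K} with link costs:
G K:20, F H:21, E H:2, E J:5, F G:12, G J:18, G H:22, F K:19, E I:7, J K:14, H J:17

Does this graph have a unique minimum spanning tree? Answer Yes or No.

Yes

Sort edges by weight, then run Kruskal:
E H (2): add. Components now {E,H} {F} {G} {I} {J} {K}
E J (5): add. Components now {E,H,J} {F} {G} {I} {K}
E I (7): add. Components now {E,H,I,J} {F} {G} {K}
F G (12): add. Components now {E,H,I,J} {F,G} {K}
J K (14): add. Components now {E,H,I,J,K} {F,G}
H J (17): skip — H and J already connected.
G J (18): add. Components now {E,F,G,H,I,J,K}
Every non-tree edge has weight strictly greater than the heaviest edge on the tree path between its endpoints, so the MST is unique.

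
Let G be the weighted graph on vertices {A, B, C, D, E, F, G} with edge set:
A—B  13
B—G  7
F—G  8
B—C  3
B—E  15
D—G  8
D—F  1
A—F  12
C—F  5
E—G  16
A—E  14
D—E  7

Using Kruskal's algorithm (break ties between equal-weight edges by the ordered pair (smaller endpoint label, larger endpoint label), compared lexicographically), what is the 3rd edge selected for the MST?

C-F

Sort edges by weight, then run Kruskal:
D—F (1): add — endpoints in different components.
B—C (3): add — endpoints in different components.
C—F (5): add — endpoints in different components.
B—G (7): add — endpoints in different components.
D—E (7): add — endpoints in different components.
D—G (8): skip — D and G already connected.
F—G (8): skip — F and G already connected.
A—F (12): add — endpoints in different components.
The 3rd edge added is C—F.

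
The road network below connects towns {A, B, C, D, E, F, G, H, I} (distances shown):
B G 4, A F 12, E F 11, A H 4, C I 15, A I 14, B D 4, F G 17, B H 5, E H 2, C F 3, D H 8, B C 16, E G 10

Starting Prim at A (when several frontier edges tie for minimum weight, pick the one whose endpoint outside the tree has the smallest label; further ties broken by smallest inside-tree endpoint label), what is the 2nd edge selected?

Prim's algorithm from A:
Step 1: cheapest edge leaving the tree is A H (4); add H.
Step 2: cheapest edge leaving the tree is E H (2); add E.
Step 3: cheapest edge leaving the tree is B H (5); add B.
Step 4: cheapest edge leaving the tree is B D (4); add D.
Step 5: cheapest edge leaving the tree is B G (4); add G.
Step 6: cheapest edge leaving the tree is E F (11); add F.
Step 7: cheapest edge leaving the tree is C F (3); add C.
Step 8: cheapest edge leaving the tree is A I (14); add I.
The 2nd edge added is E H.

E-H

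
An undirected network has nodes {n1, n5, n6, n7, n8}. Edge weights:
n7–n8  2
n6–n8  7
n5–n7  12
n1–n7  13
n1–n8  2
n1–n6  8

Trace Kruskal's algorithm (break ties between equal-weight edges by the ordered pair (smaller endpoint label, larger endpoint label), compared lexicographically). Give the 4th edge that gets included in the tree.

Kruskal's algorithm — process edges by increasing weight (ties by edge label):
n1–n8 (2): add. Components now {n7} {n6} {n5} {n1,n8}
n7–n8 (2): add. Components now {n1,n7,n8} {n6} {n5}
n6–n8 (7): add. Components now {n1,n6,n7,n8} {n5}
n1–n6 (8): skip — n6 and n1 already connected.
n5–n7 (12): add. Components now {n1,n5,n6,n7,n8}
The 4th edge added is n5–n7.

n5-n7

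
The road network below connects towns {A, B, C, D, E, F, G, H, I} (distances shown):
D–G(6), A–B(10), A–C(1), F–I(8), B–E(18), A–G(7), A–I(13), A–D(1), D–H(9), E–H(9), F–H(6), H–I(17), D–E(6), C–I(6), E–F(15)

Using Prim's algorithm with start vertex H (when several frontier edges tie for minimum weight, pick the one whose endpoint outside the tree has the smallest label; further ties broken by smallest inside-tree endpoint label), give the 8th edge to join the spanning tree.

A-B

Prim, starting at H.
Step 1: cheapest edge leaving the tree is F–H (6); add F.
Step 2: cheapest edge leaving the tree is F–I (8); add I.
Step 3: cheapest edge leaving the tree is C–I (6); add C.
Step 4: cheapest edge leaving the tree is A–C (1); add A.
Step 5: cheapest edge leaving the tree is A–D (1); add D.
Step 6: cheapest edge leaving the tree is D–E (6); add E.
Step 7: cheapest edge leaving the tree is D–G (6); add G.
Step 8: cheapest edge leaving the tree is A–B (10); add B.
The 8th edge added is A–B.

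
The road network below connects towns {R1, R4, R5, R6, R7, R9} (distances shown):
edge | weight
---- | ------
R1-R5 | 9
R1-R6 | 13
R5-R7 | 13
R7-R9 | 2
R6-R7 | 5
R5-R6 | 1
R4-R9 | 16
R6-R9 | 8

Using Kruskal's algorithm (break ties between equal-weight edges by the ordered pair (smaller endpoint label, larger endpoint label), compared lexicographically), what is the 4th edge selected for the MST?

R1-R5

Kruskal: consider edges lightest-first.
R5-R6 (1): add — endpoints in different components.
R7-R9 (2): add — endpoints in different components.
R6-R7 (5): add — endpoints in different components.
R6-R9 (8): skip — R6 and R9 already connected.
R1-R5 (9): add — endpoints in different components.
R1-R6 (13): skip — R6 and R1 already connected.
R5-R7 (13): skip — R7 and R5 already connected.
R4-R9 (16): add — endpoints in different components.
The 4th edge added is R1-R5.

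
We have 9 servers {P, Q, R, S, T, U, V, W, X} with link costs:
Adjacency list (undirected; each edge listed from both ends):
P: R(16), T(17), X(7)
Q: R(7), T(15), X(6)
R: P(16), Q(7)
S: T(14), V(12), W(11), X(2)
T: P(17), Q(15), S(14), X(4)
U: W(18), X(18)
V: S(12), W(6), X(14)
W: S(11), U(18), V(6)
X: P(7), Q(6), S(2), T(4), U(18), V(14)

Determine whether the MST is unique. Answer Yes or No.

No

Kruskal's algorithm — process edges by increasing weight (ties by edge label):
S-X (2): add — endpoints in different components.
T-X (4): add — endpoints in different components.
Q-X (6): add — endpoints in different components.
V-W (6): add — endpoints in different components.
P-X (7): add — endpoints in different components.
Q-R (7): add — endpoints in different components.
S-W (11): add — endpoints in different components.
S-V (12): skip — S and V already connected.
S-T (14): skip — T and S already connected.
V-X (14): skip — X and V already connected.
Q-T (15): skip — Q and T already connected.
P-R (16): skip — R and P already connected.
P-T (17): skip — T and P already connected.
U-W (18): add — endpoints in different components.
Non-tree edge U-X has weight 18, equal to the heaviest edge on its tree cycle — swapping gives another MST of the same weight. Not unique.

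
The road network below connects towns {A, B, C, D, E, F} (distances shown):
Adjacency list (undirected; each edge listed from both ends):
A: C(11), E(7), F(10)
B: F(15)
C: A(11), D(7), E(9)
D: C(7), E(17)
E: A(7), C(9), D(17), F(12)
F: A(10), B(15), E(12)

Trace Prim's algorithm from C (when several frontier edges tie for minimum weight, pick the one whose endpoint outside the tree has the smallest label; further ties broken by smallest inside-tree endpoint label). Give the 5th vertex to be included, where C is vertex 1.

Prim's algorithm from C:
Step 1: frontier [C D 7, C E 9, A C 11] → take C D (7); add D.
Step 2: frontier [C E 9, A C 11, D E 17] → take C E (9); add E.
Step 3: frontier [A C 11, A E 7, E F 12] → take A E (7); add A.
Step 4: frontier [A F 10, E F 12] → take A F (10); add F.
Step 5: frontier [B F 15] → take B F (15); add B.
Vertex order: C, D, E, A, F, B. The 5th vertex is F.

F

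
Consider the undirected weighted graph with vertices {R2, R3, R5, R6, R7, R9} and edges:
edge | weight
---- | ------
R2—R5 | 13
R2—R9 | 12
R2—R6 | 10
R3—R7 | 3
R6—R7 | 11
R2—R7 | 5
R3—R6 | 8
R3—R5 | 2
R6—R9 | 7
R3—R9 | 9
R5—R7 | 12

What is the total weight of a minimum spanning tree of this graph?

25

Kruskal's algorithm — process edges by increasing weight (ties by edge label):
R3—R5 (2): add — endpoints in different components.
R3—R7 (3): add — endpoints in different components.
R2—R7 (5): add — endpoints in different components.
R6—R9 (7): add — endpoints in different components.
R3—R6 (8): add — endpoints in different components.
MST edges: R3—R5, R3—R7, R2—R7, R6—R9, R3—R6; total weight 2+3+5+7+8 = 25.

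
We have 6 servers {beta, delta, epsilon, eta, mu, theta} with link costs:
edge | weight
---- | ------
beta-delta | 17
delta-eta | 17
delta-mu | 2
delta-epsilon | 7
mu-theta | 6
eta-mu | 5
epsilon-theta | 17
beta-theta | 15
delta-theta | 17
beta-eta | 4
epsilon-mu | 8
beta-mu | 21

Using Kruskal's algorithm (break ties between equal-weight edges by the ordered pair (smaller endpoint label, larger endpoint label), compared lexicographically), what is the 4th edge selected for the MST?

Kruskal's algorithm — process edges by increasing weight (ties by edge label):
delta-mu (2): add. Components now {eta} {beta} {delta,mu} {theta} {epsilon}
beta-eta (4): add. Components now {beta,eta} {delta,mu} {theta} {epsilon}
eta-mu (5): add. Components now {beta,delta,eta,mu} {theta} {epsilon}
mu-theta (6): add. Components now {beta,delta,eta,mu,theta} {epsilon}
delta-epsilon (7): add. Components now {beta,delta,epsilon,eta,mu,theta}
The 4th edge added is mu-theta.

mu-theta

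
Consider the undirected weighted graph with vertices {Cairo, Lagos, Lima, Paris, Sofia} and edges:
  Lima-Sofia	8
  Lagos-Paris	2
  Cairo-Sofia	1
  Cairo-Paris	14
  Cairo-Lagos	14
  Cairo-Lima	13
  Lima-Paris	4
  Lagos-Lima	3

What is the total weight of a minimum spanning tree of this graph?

Sort edges by weight, then run Kruskal:
Cairo-Sofia (1): add — endpoints in different components.
Lagos-Paris (2): add — endpoints in different components.
Lagos-Lima (3): add — endpoints in different components.
Lima-Paris (4): skip — Paris and Lima already connected.
Lima-Sofia (8): add — endpoints in different components.
MST edges: Cairo-Sofia, Lagos-Paris, Lagos-Lima, Lima-Sofia; total weight 1+2+3+8 = 14.

14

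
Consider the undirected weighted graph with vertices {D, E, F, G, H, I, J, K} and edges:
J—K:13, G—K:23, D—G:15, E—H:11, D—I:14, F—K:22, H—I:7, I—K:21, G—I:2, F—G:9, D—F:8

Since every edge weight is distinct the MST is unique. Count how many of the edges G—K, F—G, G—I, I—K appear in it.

Kruskal's algorithm — process edges by increasing weight (ties by edge label):
G—I (2): add — endpoints in different components.
H—I (7): add — endpoints in different components.
D—F (8): add — endpoints in different components.
F—G (9): add — endpoints in different components.
E—H (11): add — endpoints in different components.
J—K (13): add — endpoints in different components.
D—I (14): skip — D and I already connected.
D—G (15): skip — D and G already connected.
I—K (21): add — endpoints in different components.
MST edge set: {G—I, H—I, D—F, F—G, E—H, J—K, I—K}.
Of the listed edges, {F—G, G—I, I—K} are in the MST → 3.

3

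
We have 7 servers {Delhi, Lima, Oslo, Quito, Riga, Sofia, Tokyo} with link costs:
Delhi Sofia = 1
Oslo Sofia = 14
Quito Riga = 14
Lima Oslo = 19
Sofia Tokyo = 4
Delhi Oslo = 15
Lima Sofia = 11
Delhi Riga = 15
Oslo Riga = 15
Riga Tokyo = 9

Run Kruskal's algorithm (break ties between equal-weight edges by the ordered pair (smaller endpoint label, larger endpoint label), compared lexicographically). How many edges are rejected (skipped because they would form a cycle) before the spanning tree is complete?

Sort edges by weight, then run Kruskal:
Delhi Sofia (1): add — endpoints in different components.
Sofia Tokyo (4): add — endpoints in different components.
Riga Tokyo (9): add — endpoints in different components.
Lima Sofia (11): add — endpoints in different components.
Oslo Sofia (14): add — endpoints in different components.
Quito Riga (14): add — endpoints in different components.
Edges rejected before the tree was complete: 0.

0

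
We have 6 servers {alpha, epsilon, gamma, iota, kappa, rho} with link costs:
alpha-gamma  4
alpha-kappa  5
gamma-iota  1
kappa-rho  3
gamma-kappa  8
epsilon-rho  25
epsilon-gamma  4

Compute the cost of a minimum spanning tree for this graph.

Sort edges by weight, then run Kruskal:
gamma-iota (1): add. Components now {kappa} {epsilon} {rho} {alpha} {gamma,iota}
kappa-rho (3): add. Components now {kappa,rho} {epsilon} {alpha} {gamma,iota}
alpha-gamma (4): add. Components now {kappa,rho} {epsilon} {alpha,gamma,iota}
epsilon-gamma (4): add. Components now {kappa,rho} {alpha,epsilon,gamma,iota}
alpha-kappa (5): add. Components now {alpha,epsilon,gamma,iota,kappa,rho}
MST edges: gamma-iota, kappa-rho, alpha-gamma, epsilon-gamma, alpha-kappa; total weight 1+3+4+4+5 = 17.

17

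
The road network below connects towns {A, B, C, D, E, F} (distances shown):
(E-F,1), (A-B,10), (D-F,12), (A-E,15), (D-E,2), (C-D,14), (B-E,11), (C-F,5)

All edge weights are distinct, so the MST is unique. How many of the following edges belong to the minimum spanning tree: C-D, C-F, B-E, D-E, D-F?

3

Kruskal: consider edges lightest-first.
E-F (1): add — endpoints in different components.
D-E (2): add — endpoints in different components.
C-F (5): add — endpoints in different components.
A-B (10): add — endpoints in different components.
B-E (11): add — endpoints in different components.
MST edge set: {E-F, D-E, C-F, A-B, B-E}.
Of the listed edges, {C-F, B-E, D-E} are in the MST → 3.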